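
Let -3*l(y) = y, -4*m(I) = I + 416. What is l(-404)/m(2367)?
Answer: -1616/8349 ≈ -0.19356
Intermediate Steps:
m(I) = -104 - I/4 (m(I) = -(I + 416)/4 = -(416 + I)/4 = -104 - I/4)
l(y) = -y/3
l(-404)/m(2367) = (-⅓*(-404))/(-104 - ¼*2367) = 404/(3*(-104 - 2367/4)) = 404/(3*(-2783/4)) = (404/3)*(-4/2783) = -1616/8349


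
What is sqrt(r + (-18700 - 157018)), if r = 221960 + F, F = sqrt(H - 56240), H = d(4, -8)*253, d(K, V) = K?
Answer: sqrt(46242 + 2*I*sqrt(13807)) ≈ 215.04 + 0.5464*I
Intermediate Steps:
H = 1012 (H = 4*253 = 1012)
F = 2*I*sqrt(13807) (F = sqrt(1012 - 56240) = sqrt(-55228) = 2*I*sqrt(13807) ≈ 235.01*I)
r = 221960 + 2*I*sqrt(13807) ≈ 2.2196e+5 + 235.01*I
sqrt(r + (-18700 - 157018)) = sqrt((221960 + 2*I*sqrt(13807)) + (-18700 - 157018)) = sqrt((221960 + 2*I*sqrt(13807)) - 175718) = sqrt(46242 + 2*I*sqrt(13807))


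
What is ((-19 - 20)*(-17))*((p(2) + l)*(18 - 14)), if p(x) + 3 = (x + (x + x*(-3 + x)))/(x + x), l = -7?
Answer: -25194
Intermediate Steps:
p(x) = -3 + (2*x + x*(-3 + x))/(2*x) (p(x) = -3 + (x + (x + x*(-3 + x)))/(x + x) = -3 + (2*x + x*(-3 + x))/((2*x)) = -3 + (2*x + x*(-3 + x))*(1/(2*x)) = -3 + (2*x + x*(-3 + x))/(2*x))
((-19 - 20)*(-17))*((p(2) + l)*(18 - 14)) = ((-19 - 20)*(-17))*(((-7/2 + (½)*2) - 7)*(18 - 14)) = (-39*(-17))*(((-7/2 + 1) - 7)*4) = 663*((-5/2 - 7)*4) = 663*(-19/2*4) = 663*(-38) = -25194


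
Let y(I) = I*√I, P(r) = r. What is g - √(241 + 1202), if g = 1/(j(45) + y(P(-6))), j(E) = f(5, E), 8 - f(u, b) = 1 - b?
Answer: (I - 18*√962 - 52*I*√1443)/(2*(3*√6 + 26*I)) ≈ -37.969 + 0.0050332*I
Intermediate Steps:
f(u, b) = 7 + b (f(u, b) = 8 - (1 - b) = 8 + (-1 + b) = 7 + b)
j(E) = 7 + E
y(I) = I^(3/2)
g = 1/(52 - 6*I*√6) (g = 1/((7 + 45) + (-6)^(3/2)) = 1/(52 - 6*I*√6) ≈ 0.017808 + 0.0050332*I)
g - √(241 + 1202) = (13/730 + 3*I*√6/1460) - √(241 + 1202) = (13/730 + 3*I*√6/1460) - √1443 = 13/730 - √1443 + 3*I*√6/1460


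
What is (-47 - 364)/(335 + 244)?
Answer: -137/193 ≈ -0.70984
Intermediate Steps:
(-47 - 364)/(335 + 244) = -411/579 = -411*1/579 = -137/193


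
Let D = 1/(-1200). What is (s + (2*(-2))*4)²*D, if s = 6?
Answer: -1/12 ≈ -0.083333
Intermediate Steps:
D = -1/1200 ≈ -0.00083333
(s + (2*(-2))*4)²*D = (6 + (2*(-2))*4)²*(-1/1200) = (6 - 4*4)²*(-1/1200) = (6 - 16)²*(-1/1200) = (-10)²*(-1/1200) = 100*(-1/1200) = -1/12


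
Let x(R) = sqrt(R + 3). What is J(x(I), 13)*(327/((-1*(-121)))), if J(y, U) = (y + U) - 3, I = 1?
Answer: 3924/121 ≈ 32.430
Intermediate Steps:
x(R) = sqrt(3 + R)
J(y, U) = -3 + U + y (J(y, U) = (U + y) - 3 = -3 + U + y)
J(x(I), 13)*(327/((-1*(-121)))) = (-3 + 13 + sqrt(3 + 1))*(327/((-1*(-121)))) = (-3 + 13 + sqrt(4))*(327/121) = (-3 + 13 + 2)*(327*(1/121)) = 12*(327/121) = 3924/121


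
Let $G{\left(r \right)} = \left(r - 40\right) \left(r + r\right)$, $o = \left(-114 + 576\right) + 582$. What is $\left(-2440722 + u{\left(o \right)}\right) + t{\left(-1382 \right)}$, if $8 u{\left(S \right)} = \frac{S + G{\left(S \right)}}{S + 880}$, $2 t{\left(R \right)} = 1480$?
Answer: $- \frac{9388526387}{3848} \approx -2.4398 \cdot 10^{6}$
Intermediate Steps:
$t{\left(R \right)} = 740$ ($t{\left(R \right)} = \frac{1}{2} \cdot 1480 = 740$)
$o = 1044$ ($o = 462 + 582 = 1044$)
$G{\left(r \right)} = 2 r \left(-40 + r\right)$ ($G{\left(r \right)} = \left(-40 + r\right) 2 r = 2 r \left(-40 + r\right)$)
$u{\left(S \right)} = \frac{S + 2 S \left(-40 + S\right)}{8 \left(880 + S\right)}$ ($u{\left(S \right)} = \frac{\left(S + 2 S \left(-40 + S\right)\right) \frac{1}{S + 880}}{8} = \frac{\left(S + 2 S \left(-40 + S\right)\right) \frac{1}{880 + S}}{8} = \frac{\frac{1}{880 + S} \left(S + 2 S \left(-40 + S\right)\right)}{8} = \frac{S + 2 S \left(-40 + S\right)}{8 \left(880 + S\right)}$)
$\left(-2440722 + u{\left(o \right)}\right) + t{\left(-1382 \right)} = \left(-2440722 + \frac{1}{8} \cdot 1044 \frac{1}{880 + 1044} \left(-79 + 2 \cdot 1044\right)\right) + 740 = \left(-2440722 + \frac{1}{8} \cdot 1044 \cdot \frac{1}{1924} \left(-79 + 2088\right)\right) + 740 = \left(-2440722 + \frac{1}{8} \cdot 1044 \cdot \frac{1}{1924} \cdot 2009\right) + 740 = \left(-2440722 + \frac{524349}{3848}\right) + 740 = - \frac{9391373907}{3848} + 740 = - \frac{9388526387}{3848}$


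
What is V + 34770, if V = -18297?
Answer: 16473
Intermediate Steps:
V + 34770 = -18297 + 34770 = 16473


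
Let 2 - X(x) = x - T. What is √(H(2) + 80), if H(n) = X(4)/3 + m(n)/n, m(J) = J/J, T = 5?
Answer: √326/2 ≈ 9.0277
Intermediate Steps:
m(J) = 1
X(x) = 7 - x (X(x) = 2 - (x - 1*5) = 2 - (x - 5) = 2 - (-5 + x) = 2 + (5 - x) = 7 - x)
H(n) = 1 + 1/n (H(n) = (7 - 1*4)/3 + 1/n = (7 - 4)*(⅓) + 1/n = 3*(⅓) + 1/n = 1 + 1/n)
√(H(2) + 80) = √((1 + 2)/2 + 80) = √((½)*3 + 80) = √(3/2 + 80) = √(163/2) = √326/2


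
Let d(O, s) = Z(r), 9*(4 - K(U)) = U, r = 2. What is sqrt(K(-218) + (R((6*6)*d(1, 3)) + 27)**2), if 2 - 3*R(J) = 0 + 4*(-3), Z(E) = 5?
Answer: sqrt(1031) ≈ 32.109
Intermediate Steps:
K(U) = 4 - U/9
d(O, s) = 5
R(J) = 14/3 (R(J) = 2/3 - (0 + 4*(-3))/3 = 2/3 - (0 - 12)/3 = 2/3 - 1/3*(-12) = 2/3 + 4 = 14/3)
sqrt(K(-218) + (R((6*6)*d(1, 3)) + 27)**2) = sqrt((4 - 1/9*(-218)) + (14/3 + 27)**2) = sqrt((4 + 218/9) + (95/3)**2) = sqrt(254/9 + 9025/9) = sqrt(1031)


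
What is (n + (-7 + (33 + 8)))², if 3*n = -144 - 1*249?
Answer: 9409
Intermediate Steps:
n = -131 (n = (-144 - 1*249)/3 = (-144 - 249)/3 = (⅓)*(-393) = -131)
(n + (-7 + (33 + 8)))² = (-131 + (-7 + (33 + 8)))² = (-131 + (-7 + 41))² = (-131 + 34)² = (-97)² = 9409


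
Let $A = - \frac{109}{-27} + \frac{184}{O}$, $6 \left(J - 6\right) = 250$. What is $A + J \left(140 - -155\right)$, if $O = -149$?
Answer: $\frac{56581358}{4023} \approx 14064.0$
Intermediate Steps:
$J = \frac{143}{3}$ ($J = 6 + \frac{1}{6} \cdot 250 = 6 + \frac{125}{3} = \frac{143}{3} \approx 47.667$)
$A = \frac{11273}{4023}$ ($A = - \frac{109}{-27} + \frac{184}{-149} = \left(-109\right) \left(- \frac{1}{27}\right) + 184 \left(- \frac{1}{149}\right) = \frac{109}{27} - \frac{184}{149} = \frac{11273}{4023} \approx 2.8021$)
$A + J \left(140 - -155\right) = \frac{11273}{4023} + \frac{143 \left(140 - -155\right)}{3} = \frac{11273}{4023} + \frac{143 \left(140 + 155\right)}{3} = \frac{11273}{4023} + \frac{143}{3} \cdot 295 = \frac{11273}{4023} + \frac{42185}{3} = \frac{56581358}{4023}$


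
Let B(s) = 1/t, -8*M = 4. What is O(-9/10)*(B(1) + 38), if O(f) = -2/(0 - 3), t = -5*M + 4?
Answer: 992/39 ≈ 25.436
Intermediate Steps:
M = -½ (M = -⅛*4 = -½ ≈ -0.50000)
t = 13/2 (t = -5*(-½) + 4 = 5/2 + 4 = 13/2 ≈ 6.5000)
B(s) = 2/13 (B(s) = 1/(13/2) = 2/13)
O(f) = ⅔ (O(f) = -2/(-3) = -2*(-⅓) = ⅔)
O(-9/10)*(B(1) + 38) = 2*(2/13 + 38)/3 = (⅔)*(496/13) = 992/39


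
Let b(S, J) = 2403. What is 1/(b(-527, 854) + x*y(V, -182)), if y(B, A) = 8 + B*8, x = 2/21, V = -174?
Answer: 21/47695 ≈ 0.00044030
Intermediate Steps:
x = 2/21 (x = 2*(1/21) = 2/21 ≈ 0.095238)
y(B, A) = 8 + 8*B
1/(b(-527, 854) + x*y(V, -182)) = 1/(2403 + 2*(8 + 8*(-174))/21) = 1/(2403 + 2*(8 - 1392)/21) = 1/(2403 + (2/21)*(-1384)) = 1/(2403 - 2768/21) = 1/(47695/21) = 21/47695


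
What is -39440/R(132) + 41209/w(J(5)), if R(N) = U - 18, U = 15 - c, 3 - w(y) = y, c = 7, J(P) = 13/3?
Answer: -107851/4 ≈ -26963.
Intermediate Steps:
J(P) = 13/3 (J(P) = 13*(⅓) = 13/3)
w(y) = 3 - y
U = 8 (U = 15 - 1*7 = 15 - 7 = 8)
R(N) = -10 (R(N) = 8 - 18 = -10)
-39440/R(132) + 41209/w(J(5)) = -39440/(-10) + 41209/(3 - 1*13/3) = -39440*(-⅒) + 41209/(3 - 13/3) = 3944 + 41209/(-4/3) = 3944 + 41209*(-¾) = 3944 - 123627/4 = -107851/4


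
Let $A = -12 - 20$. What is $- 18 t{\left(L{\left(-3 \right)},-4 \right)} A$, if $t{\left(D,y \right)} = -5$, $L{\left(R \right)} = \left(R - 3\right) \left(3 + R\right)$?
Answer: $-2880$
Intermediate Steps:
$A = -32$ ($A = -12 - 20 = -32$)
$L{\left(R \right)} = \left(-3 + R\right) \left(3 + R\right)$
$- 18 t{\left(L{\left(-3 \right)},-4 \right)} A = \left(-18\right) \left(-5\right) \left(-32\right) = 90 \left(-32\right) = -2880$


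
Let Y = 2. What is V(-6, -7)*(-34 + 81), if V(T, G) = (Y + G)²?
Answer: 1175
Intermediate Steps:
V(T, G) = (2 + G)²
V(-6, -7)*(-34 + 81) = (2 - 7)²*(-34 + 81) = (-5)²*47 = 25*47 = 1175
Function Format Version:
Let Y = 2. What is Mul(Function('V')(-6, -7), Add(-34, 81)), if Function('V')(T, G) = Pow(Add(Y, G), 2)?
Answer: 1175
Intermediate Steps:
Function('V')(T, G) = Pow(Add(2, G), 2)
Mul(Function('V')(-6, -7), Add(-34, 81)) = Mul(Pow(Add(2, -7), 2), Add(-34, 81)) = Mul(Pow(-5, 2), 47) = Mul(25, 47) = 1175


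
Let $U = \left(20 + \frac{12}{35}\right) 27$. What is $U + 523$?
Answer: $\frac{37529}{35} \approx 1072.3$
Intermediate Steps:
$U = \frac{19224}{35}$ ($U = \left(20 + 12 \cdot \frac{1}{35}\right) 27 = \left(20 + \frac{12}{35}\right) 27 = \frac{712}{35} \cdot 27 = \frac{19224}{35} \approx 549.26$)
$U + 523 = \frac{19224}{35} + 523 = \frac{37529}{35}$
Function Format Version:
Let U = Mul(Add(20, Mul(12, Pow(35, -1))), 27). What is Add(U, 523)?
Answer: Rational(37529, 35) ≈ 1072.3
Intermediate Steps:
U = Rational(19224, 35) (U = Mul(Add(20, Mul(12, Rational(1, 35))), 27) = Mul(Add(20, Rational(12, 35)), 27) = Mul(Rational(712, 35), 27) = Rational(19224, 35) ≈ 549.26)
Add(U, 523) = Add(Rational(19224, 35), 523) = Rational(37529, 35)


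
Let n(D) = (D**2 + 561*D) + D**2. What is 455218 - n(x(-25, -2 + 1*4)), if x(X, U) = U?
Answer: 454088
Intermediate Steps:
n(D) = 2*D**2 + 561*D
455218 - n(x(-25, -2 + 1*4)) = 455218 - (-2 + 1*4)*(561 + 2*(-2 + 1*4)) = 455218 - (-2 + 4)*(561 + 2*(-2 + 4)) = 455218 - 2*(561 + 2*2) = 455218 - 2*(561 + 4) = 455218 - 2*565 = 455218 - 1*1130 = 455218 - 1130 = 454088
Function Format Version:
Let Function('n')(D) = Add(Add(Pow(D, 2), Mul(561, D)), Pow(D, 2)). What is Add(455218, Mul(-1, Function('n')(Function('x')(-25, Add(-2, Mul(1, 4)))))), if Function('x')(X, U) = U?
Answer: 454088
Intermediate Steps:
Function('n')(D) = Add(Mul(2, Pow(D, 2)), Mul(561, D))
Add(455218, Mul(-1, Function('n')(Function('x')(-25, Add(-2, Mul(1, 4)))))) = Add(455218, Mul(-1, Mul(Add(-2, Mul(1, 4)), Add(561, Mul(2, Add(-2, Mul(1, 4))))))) = Add(455218, Mul(-1, Mul(Add(-2, 4), Add(561, Mul(2, Add(-2, 4)))))) = Add(455218, Mul(-1, Mul(2, Add(561, Mul(2, 2))))) = Add(455218, Mul(-1, Mul(2, Add(561, 4)))) = Add(455218, Mul(-1, Mul(2, 565))) = Add(455218, Mul(-1, 1130)) = Add(455218, -1130) = 454088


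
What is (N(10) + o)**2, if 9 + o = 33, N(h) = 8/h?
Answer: 15376/25 ≈ 615.04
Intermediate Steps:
o = 24 (o = -9 + 33 = 24)
(N(10) + o)**2 = (8/10 + 24)**2 = (8*(1/10) + 24)**2 = (4/5 + 24)**2 = (124/5)**2 = 15376/25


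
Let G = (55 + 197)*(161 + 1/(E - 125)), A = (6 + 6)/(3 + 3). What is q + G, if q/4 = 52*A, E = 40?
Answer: 3483728/85 ≈ 40985.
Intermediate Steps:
A = 2 (A = 12/6 = 12*(⅙) = 2)
G = 3448368/85 (G = (55 + 197)*(161 + 1/(40 - 125)) = 252*(161 + 1/(-85)) = 252*(161 - 1/85) = 252*(13684/85) = 3448368/85 ≈ 40569.)
q = 416 (q = 4*(52*2) = 4*104 = 416)
q + G = 416 + 3448368/85 = 3483728/85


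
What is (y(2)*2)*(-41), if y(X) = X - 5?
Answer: 246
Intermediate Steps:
y(X) = -5 + X
(y(2)*2)*(-41) = ((-5 + 2)*2)*(-41) = -3*2*(-41) = -6*(-41) = 246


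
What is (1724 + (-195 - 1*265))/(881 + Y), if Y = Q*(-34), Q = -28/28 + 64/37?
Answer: 592/401 ≈ 1.4763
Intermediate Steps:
Q = 27/37 (Q = -28*1/28 + 64*(1/37) = -1 + 64/37 = 27/37 ≈ 0.72973)
Y = -918/37 (Y = (27/37)*(-34) = -918/37 ≈ -24.811)
(1724 + (-195 - 1*265))/(881 + Y) = (1724 + (-195 - 1*265))/(881 - 918/37) = (1724 + (-195 - 265))/(31679/37) = (1724 - 460)*(37/31679) = 1264*(37/31679) = 592/401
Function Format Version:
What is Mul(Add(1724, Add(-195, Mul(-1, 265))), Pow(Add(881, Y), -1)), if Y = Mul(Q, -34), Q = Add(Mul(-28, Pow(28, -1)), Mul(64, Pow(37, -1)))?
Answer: Rational(592, 401) ≈ 1.4763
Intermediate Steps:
Q = Rational(27, 37) (Q = Add(Mul(-28, Rational(1, 28)), Mul(64, Rational(1, 37))) = Add(-1, Rational(64, 37)) = Rational(27, 37) ≈ 0.72973)
Y = Rational(-918, 37) (Y = Mul(Rational(27, 37), -34) = Rational(-918, 37) ≈ -24.811)
Mul(Add(1724, Add(-195, Mul(-1, 265))), Pow(Add(881, Y), -1)) = Mul(Add(1724, Add(-195, Mul(-1, 265))), Pow(Add(881, Rational(-918, 37)), -1)) = Mul(Add(1724, Add(-195, -265)), Pow(Rational(31679, 37), -1)) = Mul(Add(1724, -460), Rational(37, 31679)) = Mul(1264, Rational(37, 31679)) = Rational(592, 401)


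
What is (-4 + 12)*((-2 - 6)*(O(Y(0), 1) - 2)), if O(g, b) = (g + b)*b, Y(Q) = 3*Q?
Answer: 64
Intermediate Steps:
O(g, b) = b*(b + g) (O(g, b) = (b + g)*b = b*(b + g))
(-4 + 12)*((-2 - 6)*(O(Y(0), 1) - 2)) = (-4 + 12)*((-2 - 6)*(1*(1 + 3*0) - 2)) = 8*(-8*(1*(1 + 0) - 2)) = 8*(-8*(1*1 - 2)) = 8*(-8*(1 - 2)) = 8*(-8*(-1)) = 8*8 = 64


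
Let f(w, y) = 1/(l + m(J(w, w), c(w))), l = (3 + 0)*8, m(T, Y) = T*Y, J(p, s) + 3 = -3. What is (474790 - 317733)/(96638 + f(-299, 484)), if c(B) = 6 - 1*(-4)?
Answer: 5654052/3478967 ≈ 1.6252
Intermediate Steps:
J(p, s) = -6 (J(p, s) = -3 - 3 = -6)
c(B) = 10 (c(B) = 6 + 4 = 10)
l = 24 (l = 3*8 = 24)
f(w, y) = -1/36 (f(w, y) = 1/(24 - 6*10) = 1/(24 - 60) = 1/(-36) = -1/36)
(474790 - 317733)/(96638 + f(-299, 484)) = (474790 - 317733)/(96638 - 1/36) = 157057/(3478967/36) = 157057*(36/3478967) = 5654052/3478967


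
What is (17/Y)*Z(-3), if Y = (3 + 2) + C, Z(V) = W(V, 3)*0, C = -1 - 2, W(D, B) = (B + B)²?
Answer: 0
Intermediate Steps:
W(D, B) = 4*B² (W(D, B) = (2*B)² = 4*B²)
C = -3
Z(V) = 0 (Z(V) = (4*3²)*0 = (4*9)*0 = 36*0 = 0)
Y = 2 (Y = (3 + 2) - 3 = 5 - 3 = 2)
(17/Y)*Z(-3) = (17/2)*0 = 0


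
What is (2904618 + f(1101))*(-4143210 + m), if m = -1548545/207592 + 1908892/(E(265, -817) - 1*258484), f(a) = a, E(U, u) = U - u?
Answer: -321650812708920711652443/26717297992 ≈ -1.2039e+13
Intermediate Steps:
m = -397434644077/26717297992 (m = -1548545/207592 + 1908892/((265 - 1*(-817)) - 1*258484) = -1548545*1/207592 + 1908892/((265 + 817) - 258484) = -1548545/207592 + 1908892/(1082 - 258484) = -1548545/207592 + 1908892/(-257402) = -1548545/207592 + 1908892*(-1/257402) = -1548545/207592 - 954446/128701 = -397434644077/26717297992 ≈ -14.876)
(2904618 + f(1101))*(-4143210 + m) = (2904618 + 1101)*(-4143210 - 397434644077/26717297992) = 2905719*(-110695773648078397/26717297992) = -321650812708920711652443/26717297992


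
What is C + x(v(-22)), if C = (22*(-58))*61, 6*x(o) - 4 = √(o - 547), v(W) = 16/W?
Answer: -233506/3 + 5*I*√2651/66 ≈ -77835.0 + 3.9006*I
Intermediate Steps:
x(o) = ⅔ + √(-547 + o)/6 (x(o) = ⅔ + √(o - 547)/6 = ⅔ + √(-547 + o)/6)
C = -77836 (C = -1276*61 = -77836)
C + x(v(-22)) = -77836 + (⅔ + √(-547 + 16/(-22))/6) = -77836 + (⅔ + √(-547 + 16*(-1/22))/6) = -77836 + (⅔ + √(-547 - 8/11)/6) = -77836 + (⅔ + √(-6025/11)/6) = -77836 + (⅔ + (5*I*√2651/11)/6) = -77836 + (⅔ + 5*I*√2651/66) = -233506/3 + 5*I*√2651/66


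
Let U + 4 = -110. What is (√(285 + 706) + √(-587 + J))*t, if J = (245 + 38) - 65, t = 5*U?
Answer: -570*√991 - 1710*I*√41 ≈ -17944.0 - 10949.0*I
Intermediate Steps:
U = -114 (U = -4 - 110 = -114)
t = -570 (t = 5*(-114) = -570)
J = 218 (J = 283 - 65 = 218)
(√(285 + 706) + √(-587 + J))*t = (√(285 + 706) + √(-587 + 218))*(-570) = (√991 + √(-369))*(-570) = (√991 + 3*I*√41)*(-570) = -570*√991 - 1710*I*√41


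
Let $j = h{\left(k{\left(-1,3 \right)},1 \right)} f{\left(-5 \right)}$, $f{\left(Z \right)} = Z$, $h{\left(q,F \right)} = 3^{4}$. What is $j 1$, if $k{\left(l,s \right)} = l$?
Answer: $-405$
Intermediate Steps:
$h{\left(q,F \right)} = 81$
$j = -405$ ($j = 81 \left(-5\right) = -405$)
$j 1 = \left(-405\right) 1 = -405$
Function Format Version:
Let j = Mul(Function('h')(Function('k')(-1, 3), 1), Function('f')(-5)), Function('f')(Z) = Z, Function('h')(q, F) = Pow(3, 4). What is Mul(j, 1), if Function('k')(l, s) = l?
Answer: -405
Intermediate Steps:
Function('h')(q, F) = 81
j = -405 (j = Mul(81, -5) = -405)
Mul(j, 1) = Mul(-405, 1) = -405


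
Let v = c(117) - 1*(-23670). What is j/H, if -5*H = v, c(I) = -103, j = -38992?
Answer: 194960/23567 ≈ 8.2726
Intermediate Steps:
v = 23567 (v = -103 - 1*(-23670) = -103 + 23670 = 23567)
H = -23567/5 (H = -1/5*23567 = -23567/5 ≈ -4713.4)
j/H = -38992/(-23567/5) = -38992*(-5/23567) = 194960/23567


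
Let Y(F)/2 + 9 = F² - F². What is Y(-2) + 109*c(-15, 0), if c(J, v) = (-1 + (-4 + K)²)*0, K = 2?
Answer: -18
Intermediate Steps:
c(J, v) = 0 (c(J, v) = (-1 + (-4 + 2)²)*0 = (-1 + (-2)²)*0 = (-1 + 4)*0 = 3*0 = 0)
Y(F) = -18 (Y(F) = -18 + 2*(F² - F²) = -18 + 2*0 = -18 + 0 = -18)
Y(-2) + 109*c(-15, 0) = -18 + 109*0 = -18 + 0 = -18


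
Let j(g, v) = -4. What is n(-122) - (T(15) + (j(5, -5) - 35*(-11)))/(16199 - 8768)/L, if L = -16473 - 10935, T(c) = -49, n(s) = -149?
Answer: -7586664505/50917212 ≈ -149.00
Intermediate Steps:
L = -27408
n(-122) - (T(15) + (j(5, -5) - 35*(-11)))/(16199 - 8768)/L = -149 - (-49 + (-4 - 35*(-11)))/(16199 - 8768)/(-27408) = -149 - (-49 + (-4 + 385))/7431*(-1)/27408 = -149 - (-49 + 381)*(1/7431)*(-1)/27408 = -149 - 332*(1/7431)*(-1)/27408 = -149 - 332*(-1)/(7431*27408) = -149 - 1*(-83/50917212) = -149 + 83/50917212 = -7586664505/50917212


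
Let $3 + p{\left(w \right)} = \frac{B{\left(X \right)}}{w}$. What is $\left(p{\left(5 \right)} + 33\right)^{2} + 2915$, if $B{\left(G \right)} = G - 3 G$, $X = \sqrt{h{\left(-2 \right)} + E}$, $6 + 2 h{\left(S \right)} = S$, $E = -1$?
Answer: $\frac{19071}{5} - 24 i \sqrt{5} \approx 3814.2 - 53.666 i$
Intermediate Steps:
$h{\left(S \right)} = -3 + \frac{S}{2}$
$X = i \sqrt{5}$ ($X = \sqrt{\left(-3 + \frac{1}{2} \left(-2\right)\right) - 1} = \sqrt{\left(-3 - 1\right) - 1} = \sqrt{-4 - 1} = \sqrt{-5} = i \sqrt{5} \approx 2.2361 i$)
$B{\left(G \right)} = - 2 G$
$p{\left(w \right)} = -3 - \frac{2 i \sqrt{5}}{w}$ ($p{\left(w \right)} = -3 + \frac{\left(-2\right) i \sqrt{5}}{w} = -3 - \frac{2 i \sqrt{5}}{w}$)
$\left(p{\left(5 \right)} + 33\right)^{2} + 2915 = \left(\left(-3 - \frac{2 i \sqrt{5}}{5}\right) + 33\right)^{2} + 2915 = \left(30 - \frac{2 i \sqrt{5}}{5}\right)^{2} + 2915 = 2915 + \left(30 - \frac{2 i \sqrt{5}}{5}\right)^{2}$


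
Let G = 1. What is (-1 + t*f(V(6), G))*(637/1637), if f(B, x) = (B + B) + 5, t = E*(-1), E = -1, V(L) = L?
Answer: 10192/1637 ≈ 6.2260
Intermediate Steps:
t = 1 (t = -1*(-1) = 1)
f(B, x) = 5 + 2*B (f(B, x) = 2*B + 5 = 5 + 2*B)
(-1 + t*f(V(6), G))*(637/1637) = (-1 + 1*(5 + 2*6))*(637/1637) = (-1 + 1*(5 + 12))*(637*(1/1637)) = (-1 + 1*17)*(637/1637) = (-1 + 17)*(637/1637) = 16*(637/1637) = 10192/1637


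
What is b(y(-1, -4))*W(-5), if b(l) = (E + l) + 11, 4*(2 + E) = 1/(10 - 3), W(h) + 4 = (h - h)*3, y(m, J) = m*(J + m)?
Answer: -393/7 ≈ -56.143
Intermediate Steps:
W(h) = -4 (W(h) = -4 + (h - h)*3 = -4 + 0*3 = -4 + 0 = -4)
E = -55/28 (E = -2 + 1/(4*(10 - 3)) = -2 + (1/4)/7 = -2 + (1/4)*(1/7) = -2 + 1/28 = -55/28 ≈ -1.9643)
b(l) = 253/28 + l (b(l) = (-55/28 + l) + 11 = 253/28 + l)
b(y(-1, -4))*W(-5) = (253/28 - (-4 - 1))*(-4) = (253/28 - 1*(-5))*(-4) = (253/28 + 5)*(-4) = (393/28)*(-4) = -393/7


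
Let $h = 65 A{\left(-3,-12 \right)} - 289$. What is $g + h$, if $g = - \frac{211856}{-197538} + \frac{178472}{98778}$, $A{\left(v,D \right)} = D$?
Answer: $- \frac{577849528917}{542011349} \approx -1066.1$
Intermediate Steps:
$h = -1069$ ($h = 65 \left(-12\right) - 289 = -780 - 289 = -1069$)
$g = \frac{1560603164}{542011349}$ ($g = \left(-211856\right) \left(- \frac{1}{197538}\right) + 178472 \cdot \frac{1}{98778} = \frac{105928}{98769} + \frac{89236}{49389} = \frac{1560603164}{542011349} \approx 2.8793$)
$g + h = \frac{1560603164}{542011349} - 1069 = - \frac{577849528917}{542011349}$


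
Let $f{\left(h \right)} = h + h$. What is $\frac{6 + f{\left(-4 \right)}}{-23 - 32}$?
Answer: $\frac{2}{55} \approx 0.036364$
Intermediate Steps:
$f{\left(h \right)} = 2 h$
$\frac{6 + f{\left(-4 \right)}}{-23 - 32} = \frac{6 + 2 \left(-4\right)}{-23 - 32} = \frac{6 - 8}{-55} = \left(-2\right) \left(- \frac{1}{55}\right) = \frac{2}{55}$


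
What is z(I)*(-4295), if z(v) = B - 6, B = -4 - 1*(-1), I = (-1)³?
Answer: 38655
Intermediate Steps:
I = -1
B = -3 (B = -4 + 1 = -3)
z(v) = -9 (z(v) = -3 - 6 = -9)
z(I)*(-4295) = -9*(-4295) = 38655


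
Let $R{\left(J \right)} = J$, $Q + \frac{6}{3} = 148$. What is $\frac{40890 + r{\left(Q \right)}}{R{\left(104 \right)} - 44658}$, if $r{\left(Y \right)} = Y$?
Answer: $- \frac{20518}{22277} \approx -0.92104$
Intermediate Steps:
$Q = 146$ ($Q = -2 + 148 = 146$)
$\frac{40890 + r{\left(Q \right)}}{R{\left(104 \right)} - 44658} = \frac{40890 + 146}{104 - 44658} = \frac{41036}{-44554} = 41036 \left(- \frac{1}{44554}\right) = - \frac{20518}{22277}$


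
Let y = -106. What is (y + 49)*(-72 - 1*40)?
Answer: 6384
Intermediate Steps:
(y + 49)*(-72 - 1*40) = (-106 + 49)*(-72 - 1*40) = -57*(-72 - 40) = -57*(-112) = 6384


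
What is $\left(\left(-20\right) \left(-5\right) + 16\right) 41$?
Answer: $4756$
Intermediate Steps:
$\left(\left(-20\right) \left(-5\right) + 16\right) 41 = \left(100 + 16\right) 41 = 116 \cdot 41 = 4756$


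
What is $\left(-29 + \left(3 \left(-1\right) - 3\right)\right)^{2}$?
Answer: $1225$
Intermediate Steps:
$\left(-29 + \left(3 \left(-1\right) - 3\right)\right)^{2} = \left(-29 - 6\right)^{2} = \left(-35\right)^{2} = 1225$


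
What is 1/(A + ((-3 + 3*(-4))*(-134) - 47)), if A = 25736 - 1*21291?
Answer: 1/6408 ≈ 0.00015605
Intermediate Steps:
A = 4445 (A = 25736 - 21291 = 4445)
1/(A + ((-3 + 3*(-4))*(-134) - 47)) = 1/(4445 + ((-3 + 3*(-4))*(-134) - 47)) = 1/(4445 + ((-3 - 12)*(-134) - 47)) = 1/(4445 + (-15*(-134) - 47)) = 1/(4445 + (2010 - 47)) = 1/(4445 + 1963) = 1/6408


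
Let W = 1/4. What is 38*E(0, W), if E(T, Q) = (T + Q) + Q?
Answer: 19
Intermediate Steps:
W = ¼ ≈ 0.25000
E(T, Q) = T + 2*Q (E(T, Q) = (Q + T) + Q = T + 2*Q)
38*E(0, W) = 38*(0 + 2*(¼)) = 38*(0 + ½) = 38*(½) = 19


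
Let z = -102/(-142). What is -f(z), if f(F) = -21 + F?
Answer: 1440/71 ≈ 20.282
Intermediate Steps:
z = 51/71 (z = -102*(-1/142) = 51/71 ≈ 0.71831)
-f(z) = -(-21 + 51/71) = -1*(-1440/71) = 1440/71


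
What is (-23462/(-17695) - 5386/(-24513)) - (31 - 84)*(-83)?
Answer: -1907428967189/433757535 ≈ -4397.5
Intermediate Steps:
(-23462/(-17695) - 5386/(-24513)) - (31 - 84)*(-83) = (-23462*(-1/17695) - 5386*(-1/24513)) - (-53)*(-83) = (23462/17695 + 5386/24513) - 1*4399 = 670429276/433757535 - 4399 = -1907428967189/433757535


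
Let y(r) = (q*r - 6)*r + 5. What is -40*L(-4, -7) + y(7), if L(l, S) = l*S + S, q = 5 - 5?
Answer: -877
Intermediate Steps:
q = 0
L(l, S) = S + S*l (L(l, S) = S*l + S = S + S*l)
y(r) = 5 - 6*r (y(r) = (0*r - 6)*r + 5 = (0 - 6)*r + 5 = -6*r + 5 = 5 - 6*r)
-40*L(-4, -7) + y(7) = -(-280)*(1 - 4) + (5 - 6*7) = -(-280)*(-3) + (5 - 42) = -40*21 - 37 = -840 - 37 = -877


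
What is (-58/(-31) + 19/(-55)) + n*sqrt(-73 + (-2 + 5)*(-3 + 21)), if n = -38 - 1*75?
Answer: 2601/1705 - 113*I*sqrt(19) ≈ 1.5255 - 492.56*I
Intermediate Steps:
n = -113 (n = -38 - 75 = -113)
(-58/(-31) + 19/(-55)) + n*sqrt(-73 + (-2 + 5)*(-3 + 21)) = (-58/(-31) + 19/(-55)) - 113*sqrt(-73 + (-2 + 5)*(-3 + 21)) = (-58*(-1/31) + 19*(-1/55)) - 113*sqrt(-73 + 3*18) = (58/31 - 19/55) - 113*sqrt(-73 + 54) = 2601/1705 - 113*I*sqrt(19)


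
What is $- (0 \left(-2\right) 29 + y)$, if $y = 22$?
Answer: $-22$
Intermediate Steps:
$- (0 \left(-2\right) 29 + y) = - (0 \left(-2\right) 29 + 22) = - (0 \cdot 29 + 22) = - (0 + 22) = \left(-1\right) 22 = -22$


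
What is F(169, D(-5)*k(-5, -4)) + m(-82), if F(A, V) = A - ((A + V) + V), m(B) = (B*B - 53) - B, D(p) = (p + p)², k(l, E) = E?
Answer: 7553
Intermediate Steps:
D(p) = 4*p² (D(p) = (2*p)² = 4*p²)
m(B) = -53 + B² - B (m(B) = (B² - 53) - B = (-53 + B²) - B = -53 + B² - B)
F(A, V) = -2*V (F(A, V) = A - (A + 2*V) = A + (-A - 2*V) = -2*V)
F(169, D(-5)*k(-5, -4)) + m(-82) = -2*4*(-5)²*(-4) + (-53 + (-82)² - 1*(-82)) = -2*4*25*(-4) + (-53 + 6724 + 82) = -200*(-4) + 6753 = -2*(-400) + 6753 = 800 + 6753 = 7553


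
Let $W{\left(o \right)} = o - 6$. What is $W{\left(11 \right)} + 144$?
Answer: $149$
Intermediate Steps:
$W{\left(o \right)} = -6 + o$ ($W{\left(o \right)} = o - 6 = -6 + o$)
$W{\left(11 \right)} + 144 = \left(-6 + 11\right) + 144 = 5 + 144 = 149$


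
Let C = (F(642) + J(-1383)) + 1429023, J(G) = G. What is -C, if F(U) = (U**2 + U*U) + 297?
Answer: -2252265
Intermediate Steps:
F(U) = 297 + 2*U**2 (F(U) = (U**2 + U**2) + 297 = 2*U**2 + 297 = 297 + 2*U**2)
C = 2252265 (C = ((297 + 2*642**2) - 1383) + 1429023 = ((297 + 2*412164) - 1383) + 1429023 = ((297 + 824328) - 1383) + 1429023 = (824625 - 1383) + 1429023 = 823242 + 1429023 = 2252265)
-C = -1*2252265 = -2252265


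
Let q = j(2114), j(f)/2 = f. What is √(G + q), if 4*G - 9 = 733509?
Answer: √750430/2 ≈ 433.14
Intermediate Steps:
j(f) = 2*f
G = 366759/2 (G = 9/4 + (¼)*733509 = 9/4 + 733509/4 = 366759/2 ≈ 1.8338e+5)
q = 4228 (q = 2*2114 = 4228)
√(G + q) = √(366759/2 + 4228) = √(375215/2) = √750430/2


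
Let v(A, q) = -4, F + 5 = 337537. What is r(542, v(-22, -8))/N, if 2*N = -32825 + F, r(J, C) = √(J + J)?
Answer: 4*√271/304707 ≈ 0.00021610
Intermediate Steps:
F = 337532 (F = -5 + 337537 = 337532)
r(J, C) = √2*√J (r(J, C) = √(2*J) = √2*√J)
N = 304707/2 (N = (-32825 + 337532)/2 = (½)*304707 = 304707/2 ≈ 1.5235e+5)
r(542, v(-22, -8))/N = (√2*√542)/(304707/2) = (2*√271)*(2/304707) = 4*√271/304707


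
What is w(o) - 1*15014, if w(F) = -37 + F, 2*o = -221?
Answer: -30323/2 ≈ -15162.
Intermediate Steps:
o = -221/2 (o = (1/2)*(-221) = -221/2 ≈ -110.50)
w(o) - 1*15014 = (-37 - 221/2) - 1*15014 = -295/2 - 15014 = -30323/2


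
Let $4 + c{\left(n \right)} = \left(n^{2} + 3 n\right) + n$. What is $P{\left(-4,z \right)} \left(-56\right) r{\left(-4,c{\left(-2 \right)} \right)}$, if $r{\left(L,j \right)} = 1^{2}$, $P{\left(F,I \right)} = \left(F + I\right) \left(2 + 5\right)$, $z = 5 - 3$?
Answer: $784$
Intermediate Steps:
$c{\left(n \right)} = -4 + n^{2} + 4 n$ ($c{\left(n \right)} = -4 + \left(\left(n^{2} + 3 n\right) + n\right) = -4 + \left(n^{2} + 4 n\right) = -4 + n^{2} + 4 n$)
$z = 2$ ($z = 5 - 3 = 2$)
$P{\left(F,I \right)} = 7 F + 7 I$ ($P{\left(F,I \right)} = \left(F + I\right) 7 = 7 F + 7 I$)
$r{\left(L,j \right)} = 1$
$P{\left(-4,z \right)} \left(-56\right) r{\left(-4,c{\left(-2 \right)} \right)} = \left(7 \left(-4\right) + 7 \cdot 2\right) \left(-56\right) 1 = \left(-28 + 14\right) \left(-56\right) 1 = \left(-14\right) \left(-56\right) 1 = 784 \cdot 1 = 784$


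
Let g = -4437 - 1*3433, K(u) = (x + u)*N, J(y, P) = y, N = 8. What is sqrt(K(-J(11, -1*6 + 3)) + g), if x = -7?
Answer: I*sqrt(8014) ≈ 89.521*I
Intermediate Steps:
K(u) = -56 + 8*u (K(u) = (-7 + u)*8 = -56 + 8*u)
g = -7870 (g = -4437 - 3433 = -7870)
sqrt(K(-J(11, -1*6 + 3)) + g) = sqrt((-56 + 8*(-1*11)) - 7870) = sqrt((-56 + 8*(-11)) - 7870) = sqrt((-56 - 88) - 7870) = sqrt(-144 - 7870) = sqrt(-8014) = I*sqrt(8014)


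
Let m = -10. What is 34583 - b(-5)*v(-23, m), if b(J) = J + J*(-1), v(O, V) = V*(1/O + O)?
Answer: 34583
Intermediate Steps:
v(O, V) = V*(O + 1/O)
b(J) = 0 (b(J) = J - J = 0)
34583 - b(-5)*v(-23, m) = 34583 - 0*(-23*(-10) - 10/(-23)) = 34583 - 0*(230 - 10*(-1/23)) = 34583 - 0*(230 + 10/23) = 34583 - 0*5300/23 = 34583 - 1*0 = 34583 + 0 = 34583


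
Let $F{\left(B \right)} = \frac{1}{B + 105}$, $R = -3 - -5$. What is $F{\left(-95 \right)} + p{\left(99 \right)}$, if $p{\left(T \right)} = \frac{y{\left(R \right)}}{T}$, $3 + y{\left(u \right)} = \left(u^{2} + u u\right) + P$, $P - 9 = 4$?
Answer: $\frac{31}{110} \approx 0.28182$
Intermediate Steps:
$R = 2$ ($R = -3 + 5 = 2$)
$P = 13$ ($P = 9 + 4 = 13$)
$y{\left(u \right)} = 10 + 2 u^{2}$ ($y{\left(u \right)} = -3 + \left(\left(u^{2} + u u\right) + 13\right) = -3 + \left(\left(u^{2} + u^{2}\right) + 13\right) = -3 + \left(2 u^{2} + 13\right) = -3 + \left(13 + 2 u^{2}\right) = 10 + 2 u^{2}$)
$F{\left(B \right)} = \frac{1}{105 + B}$
$p{\left(T \right)} = \frac{18}{T}$ ($p{\left(T \right)} = \frac{10 + 2 \cdot 2^{2}}{T} = \frac{10 + 2 \cdot 4}{T} = \frac{10 + 8}{T} = \frac{18}{T}$)
$F{\left(-95 \right)} + p{\left(99 \right)} = \frac{1}{105 - 95} + \frac{18}{99} = \frac{1}{10} + 18 \cdot \frac{1}{99} = \frac{1}{10} + \frac{2}{11} = \frac{31}{110}$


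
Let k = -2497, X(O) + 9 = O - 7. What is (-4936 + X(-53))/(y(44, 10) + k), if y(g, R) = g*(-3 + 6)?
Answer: 91/43 ≈ 2.1163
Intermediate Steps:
X(O) = -16 + O (X(O) = -9 + (O - 7) = -9 + (-7 + O) = -16 + O)
y(g, R) = 3*g (y(g, R) = g*3 = 3*g)
(-4936 + X(-53))/(y(44, 10) + k) = (-4936 + (-16 - 53))/(3*44 - 2497) = (-4936 - 69)/(132 - 2497) = -5005/(-2365) = -5005*(-1/2365) = 91/43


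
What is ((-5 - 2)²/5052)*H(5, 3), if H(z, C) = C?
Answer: 49/1684 ≈ 0.029097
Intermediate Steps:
((-5 - 2)²/5052)*H(5, 3) = ((-5 - 2)²/5052)*3 = ((-7)²*(1/5052))*3 = (49*(1/5052))*3 = (49/5052)*3 = 49/1684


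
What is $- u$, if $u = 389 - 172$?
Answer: $-217$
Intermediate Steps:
$u = 217$
$- u = \left(-1\right) 217 = -217$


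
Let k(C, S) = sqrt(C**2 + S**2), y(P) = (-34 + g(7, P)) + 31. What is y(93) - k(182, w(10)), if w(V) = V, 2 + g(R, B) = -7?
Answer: -12 - 2*sqrt(8306) ≈ -194.27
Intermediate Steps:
g(R, B) = -9 (g(R, B) = -2 - 7 = -9)
y(P) = -12 (y(P) = (-34 - 9) + 31 = -43 + 31 = -12)
y(93) - k(182, w(10)) = -12 - sqrt(182**2 + 10**2) = -12 - sqrt(33124 + 100) = -12 - sqrt(33224) = -12 - 2*sqrt(8306)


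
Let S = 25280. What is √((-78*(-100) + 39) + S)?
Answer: √33119 ≈ 181.99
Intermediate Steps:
√((-78*(-100) + 39) + S) = √((-78*(-100) + 39) + 25280) = √((7800 + 39) + 25280) = √(7839 + 25280) = √33119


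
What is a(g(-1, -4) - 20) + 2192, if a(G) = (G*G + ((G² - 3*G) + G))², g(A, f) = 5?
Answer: 232592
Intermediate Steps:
a(G) = (-2*G + 2*G²)² (a(G) = (G² + (G² - 2*G))² = (-2*G + 2*G²)²)
a(g(-1, -4) - 20) + 2192 = 4*(5 - 20)²*(-1 + (5 - 20))² + 2192 = 4*(-15)²*(-1 - 15)² + 2192 = 4*225*(-16)² + 2192 = 4*225*256 + 2192 = 230400 + 2192 = 232592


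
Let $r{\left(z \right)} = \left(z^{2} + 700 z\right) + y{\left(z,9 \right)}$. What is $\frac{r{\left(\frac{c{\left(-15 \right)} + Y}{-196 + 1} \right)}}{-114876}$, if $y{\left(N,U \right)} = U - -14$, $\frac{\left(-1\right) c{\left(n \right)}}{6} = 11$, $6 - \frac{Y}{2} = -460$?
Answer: $\frac{116584469}{4368159900} \approx 0.02669$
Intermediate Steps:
$Y = 932$ ($Y = 12 - -920 = 12 + 920 = 932$)
$c{\left(n \right)} = -66$ ($c{\left(n \right)} = \left(-6\right) 11 = -66$)
$y{\left(N,U \right)} = 14 + U$ ($y{\left(N,U \right)} = U + 14 = 14 + U$)
$r{\left(z \right)} = 23 + z^{2} + 700 z$ ($r{\left(z \right)} = \left(z^{2} + 700 z\right) + \left(14 + 9\right) = \left(z^{2} + 700 z\right) + 23 = 23 + z^{2} + 700 z$)
$\frac{r{\left(\frac{c{\left(-15 \right)} + Y}{-196 + 1} \right)}}{-114876} = \frac{23 + \left(\frac{-66 + 932}{-196 + 1}\right)^{2} + 700 \frac{-66 + 932}{-196 + 1}}{-114876} = \left(23 + \left(\frac{866}{-195}\right)^{2} + 700 \frac{866}{-195}\right) \left(- \frac{1}{114876}\right) = \left(23 + \left(866 \left(- \frac{1}{195}\right)\right)^{2} + 700 \cdot 866 \left(- \frac{1}{195}\right)\right) \left(- \frac{1}{114876}\right) = \left(23 + \left(- \frac{866}{195}\right)^{2} + 700 \left(- \frac{866}{195}\right)\right) \left(- \frac{1}{114876}\right) = \left(23 + \frac{749956}{38025} - \frac{121240}{39}\right) \left(- \frac{1}{114876}\right) = \left(- \frac{116584469}{38025}\right) \left(- \frac{1}{114876}\right) = \frac{116584469}{4368159900}$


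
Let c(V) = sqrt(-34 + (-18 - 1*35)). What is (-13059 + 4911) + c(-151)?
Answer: -8148 + I*sqrt(87) ≈ -8148.0 + 9.3274*I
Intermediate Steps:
c(V) = I*sqrt(87) (c(V) = sqrt(-34 + (-18 - 35)) = sqrt(-34 - 53) = sqrt(-87) = I*sqrt(87))
(-13059 + 4911) + c(-151) = (-13059 + 4911) + I*sqrt(87) = -8148 + I*sqrt(87)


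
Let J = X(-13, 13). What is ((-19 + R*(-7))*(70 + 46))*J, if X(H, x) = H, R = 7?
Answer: 102544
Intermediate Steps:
J = -13
((-19 + R*(-7))*(70 + 46))*J = ((-19 + 7*(-7))*(70 + 46))*(-13) = ((-19 - 49)*116)*(-13) = -68*116*(-13) = -7888*(-13) = 102544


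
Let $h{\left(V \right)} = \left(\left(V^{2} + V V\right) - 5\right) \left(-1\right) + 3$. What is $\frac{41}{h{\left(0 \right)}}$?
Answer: $\frac{41}{8} \approx 5.125$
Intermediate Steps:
$h{\left(V \right)} = 8 - 2 V^{2}$ ($h{\left(V \right)} = \left(\left(V^{2} + V^{2}\right) - 5\right) \left(-1\right) + 3 = \left(2 V^{2} - 5\right) \left(-1\right) + 3 = \left(-5 + 2 V^{2}\right) \left(-1\right) + 3 = \left(5 - 2 V^{2}\right) + 3 = 8 - 2 V^{2}$)
$\frac{41}{h{\left(0 \right)}} = \frac{41}{8 - 2 \cdot 0^{2}} = \frac{41}{8 - 0} = \frac{41}{8 + 0} = \frac{41}{8}$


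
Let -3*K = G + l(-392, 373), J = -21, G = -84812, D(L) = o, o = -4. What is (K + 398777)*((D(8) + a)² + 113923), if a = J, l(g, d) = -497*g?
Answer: 124435668812/3 ≈ 4.1479e+10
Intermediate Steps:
D(L) = -4
a = -21
K = -110012/3 (K = -(-84812 - 497*(-392))/3 = -(-84812 + 194824)/3 = -⅓*110012 = -110012/3 ≈ -36671.)
(K + 398777)*((D(8) + a)² + 113923) = (-110012/3 + 398777)*((-4 - 21)² + 113923) = 1086319*((-25)² + 113923)/3 = 1086319*(625 + 113923)/3 = (1086319/3)*114548 = 124435668812/3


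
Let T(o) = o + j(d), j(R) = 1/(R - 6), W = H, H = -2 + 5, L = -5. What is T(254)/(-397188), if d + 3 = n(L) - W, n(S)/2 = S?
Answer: -5587/8738136 ≈ -0.00063938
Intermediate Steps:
n(S) = 2*S
H = 3
W = 3
d = -16 (d = -3 + (2*(-5) - 1*3) = -3 + (-10 - 3) = -3 - 13 = -16)
j(R) = 1/(-6 + R)
T(o) = -1/22 + o (T(o) = o + 1/(-6 - 16) = o + 1/(-22) = o - 1/22 = -1/22 + o)
T(254)/(-397188) = (-1/22 + 254)/(-397188) = (5587/22)*(-1/397188) = -5587/8738136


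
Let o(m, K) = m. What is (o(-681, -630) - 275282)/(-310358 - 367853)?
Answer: 275963/678211 ≈ 0.40690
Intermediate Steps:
(o(-681, -630) - 275282)/(-310358 - 367853) = (-681 - 275282)/(-310358 - 367853) = -275963/(-678211) = -275963*(-1/678211) = 275963/678211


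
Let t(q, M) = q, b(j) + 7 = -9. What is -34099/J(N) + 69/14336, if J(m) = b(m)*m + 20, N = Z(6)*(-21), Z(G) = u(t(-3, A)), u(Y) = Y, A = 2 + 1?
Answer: 9402143/272384 ≈ 34.518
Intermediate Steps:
b(j) = -16 (b(j) = -7 - 9 = -16)
A = 3
Z(G) = -3
N = 63 (N = -3*(-21) = 63)
J(m) = 20 - 16*m (J(m) = -16*m + 20 = 20 - 16*m)
-34099/J(N) + 69/14336 = -34099/(20 - 16*63) + 69/14336 = -34099/(20 - 1008) + 69*(1/14336) = -34099/(-988) + 69/14336 = -34099*(-1/988) + 69/14336 = 2623/76 + 69/14336 = 9402143/272384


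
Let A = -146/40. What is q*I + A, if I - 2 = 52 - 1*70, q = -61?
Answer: 19447/20 ≈ 972.35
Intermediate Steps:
A = -73/20 (A = -146*1/40 = -73/20 ≈ -3.6500)
I = -16 (I = 2 + (52 - 1*70) = 2 + (52 - 70) = 2 - 18 = -16)
q*I + A = -61*(-16) - 73/20 = 976 - 73/20 = 19447/20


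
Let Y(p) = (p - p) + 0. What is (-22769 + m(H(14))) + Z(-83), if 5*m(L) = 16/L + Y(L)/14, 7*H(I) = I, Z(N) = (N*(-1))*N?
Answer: -148282/5 ≈ -29656.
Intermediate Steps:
Z(N) = -N**2 (Z(N) = (-N)*N = -N**2)
Y(p) = 0 (Y(p) = 0 + 0 = 0)
H(I) = I/7
m(L) = 16/(5*L) (m(L) = (16/L + 0/14)/5 = (16/L + 0*(1/14))/5 = (16/L + 0)/5 = (16/L)/5 = 16/(5*L))
(-22769 + m(H(14))) + Z(-83) = (-22769 + 16/(5*(((1/7)*14)))) - 1*(-83)**2 = (-22769 + (16/5)/2) - 1*6889 = (-22769 + (16/5)*(1/2)) - 6889 = (-22769 + 8/5) - 6889 = -113837/5 - 6889 = -148282/5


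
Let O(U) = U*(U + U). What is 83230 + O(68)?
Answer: 92478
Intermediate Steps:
O(U) = 2*U² (O(U) = U*(2*U) = 2*U²)
83230 + O(68) = 83230 + 2*68² = 83230 + 2*4624 = 83230 + 9248 = 92478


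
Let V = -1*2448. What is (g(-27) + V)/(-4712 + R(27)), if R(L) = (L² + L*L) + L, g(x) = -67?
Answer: 2515/3227 ≈ 0.77936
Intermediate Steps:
V = -2448
R(L) = L + 2*L² (R(L) = (L² + L²) + L = 2*L² + L = L + 2*L²)
(g(-27) + V)/(-4712 + R(27)) = (-67 - 2448)/(-4712 + 27*(1 + 2*27)) = -2515/(-4712 + 27*(1 + 54)) = -2515/(-4712 + 27*55) = -2515/(-4712 + 1485) = -2515/(-3227) = -2515*(-1/3227) = 2515/3227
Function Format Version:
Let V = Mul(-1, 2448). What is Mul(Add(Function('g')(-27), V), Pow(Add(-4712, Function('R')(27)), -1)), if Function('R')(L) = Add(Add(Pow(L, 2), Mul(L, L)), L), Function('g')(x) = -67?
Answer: Rational(2515, 3227) ≈ 0.77936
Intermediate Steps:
V = -2448
Function('R')(L) = Add(L, Mul(2, Pow(L, 2))) (Function('R')(L) = Add(Add(Pow(L, 2), Pow(L, 2)), L) = Add(Mul(2, Pow(L, 2)), L) = Add(L, Mul(2, Pow(L, 2))))
Mul(Add(Function('g')(-27), V), Pow(Add(-4712, Function('R')(27)), -1)) = Mul(Add(-67, -2448), Pow(Add(-4712, Mul(27, Add(1, Mul(2, 27)))), -1)) = Mul(-2515, Pow(Add(-4712, Mul(27, Add(1, 54))), -1)) = Mul(-2515, Pow(Add(-4712, Mul(27, 55)), -1)) = Mul(-2515, Pow(Add(-4712, 1485), -1)) = Mul(-2515, Pow(-3227, -1)) = Mul(-2515, Rational(-1, 3227)) = Rational(2515, 3227)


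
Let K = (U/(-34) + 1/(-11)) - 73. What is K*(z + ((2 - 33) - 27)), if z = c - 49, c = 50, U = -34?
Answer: 45201/11 ≈ 4109.2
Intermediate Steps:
z = 1 (z = 50 - 49 = 1)
K = -793/11 (K = (-34/(-34) + 1/(-11)) - 73 = (-34*(-1/34) + 1*(-1/11)) - 73 = (1 - 1/11) - 73 = 10/11 - 73 = -793/11 ≈ -72.091)
K*(z + ((2 - 33) - 27)) = -793*(1 + ((2 - 33) - 27))/11 = -793*(1 + (-31 - 27))/11 = -793*(1 - 58)/11 = -793/11*(-57) = 45201/11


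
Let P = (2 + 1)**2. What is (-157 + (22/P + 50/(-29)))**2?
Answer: 1663742521/68121 ≈ 24423.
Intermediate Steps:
P = 9 (P = 3**2 = 9)
(-157 + (22/P + 50/(-29)))**2 = (-157 + (22/9 + 50/(-29)))**2 = (-157 + (22*(1/9) + 50*(-1/29)))**2 = (-157 + (22/9 - 50/29))**2 = (-157 + 188/261)**2 = (-40789/261)**2 = 1663742521/68121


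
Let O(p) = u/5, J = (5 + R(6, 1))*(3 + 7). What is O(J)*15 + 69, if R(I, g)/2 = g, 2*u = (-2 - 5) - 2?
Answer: 111/2 ≈ 55.500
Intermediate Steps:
u = -9/2 (u = ((-2 - 5) - 2)/2 = (-7 - 2)/2 = (½)*(-9) = -9/2 ≈ -4.5000)
R(I, g) = 2*g
J = 70 (J = (5 + 2*1)*(3 + 7) = (5 + 2)*10 = 7*10 = 70)
O(p) = -9/10 (O(p) = -9/2/5 = -9/2*⅕ = -9/10)
O(J)*15 + 69 = -9/10*15 + 69 = -27/2 + 69 = 111/2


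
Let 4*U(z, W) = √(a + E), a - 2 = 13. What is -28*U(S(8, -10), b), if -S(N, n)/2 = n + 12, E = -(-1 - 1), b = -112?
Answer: -7*√17 ≈ -28.862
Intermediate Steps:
E = 2 (E = -1*(-2) = 2)
a = 15 (a = 2 + 13 = 15)
S(N, n) = -24 - 2*n (S(N, n) = -2*(n + 12) = -2*(12 + n) = -24 - 2*n)
U(z, W) = √17/4 (U(z, W) = √(15 + 2)/4 = √17/4)
-28*U(S(8, -10), b) = -7*√17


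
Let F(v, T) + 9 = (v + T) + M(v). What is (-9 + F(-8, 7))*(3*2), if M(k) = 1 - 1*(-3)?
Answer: -90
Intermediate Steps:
M(k) = 4 (M(k) = 1 + 3 = 4)
F(v, T) = -5 + T + v (F(v, T) = -9 + ((v + T) + 4) = -9 + ((T + v) + 4) = -9 + (4 + T + v) = -5 + T + v)
(-9 + F(-8, 7))*(3*2) = (-9 + (-5 + 7 - 8))*(3*2) = (-9 - 6)*6 = -15*6 = -90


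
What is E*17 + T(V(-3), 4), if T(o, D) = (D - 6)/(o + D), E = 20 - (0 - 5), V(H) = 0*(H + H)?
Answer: 849/2 ≈ 424.50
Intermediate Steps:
V(H) = 0 (V(H) = 0*(2*H) = 0)
E = 25 (E = 20 - 1*(-5) = 20 + 5 = 25)
T(o, D) = (-6 + D)/(D + o)
E*17 + T(V(-3), 4) = 25*17 + (-6 + 4)/(4 + 0) = 425 - 2/4 = 425 + (1/4)*(-2) = 425 - 1/2 = 849/2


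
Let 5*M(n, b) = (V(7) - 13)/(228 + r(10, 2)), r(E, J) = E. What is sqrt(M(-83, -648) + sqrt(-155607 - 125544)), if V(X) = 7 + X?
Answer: sqrt(1190 + 12744900*I*sqrt(3471))/1190 ≈ 16.282 + 16.282*I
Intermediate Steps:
M(n, b) = 1/1190 (M(n, b) = (((7 + 7) - 13)/(228 + 10))/5 = ((14 - 13)/238)/5 = (1*(1/238))/5 = (1/5)*(1/238) = 1/1190)
sqrt(M(-83, -648) + sqrt(-155607 - 125544)) = sqrt(1/1190 + sqrt(-155607 - 125544)) = sqrt(1/1190 + sqrt(-281151)) = sqrt(1/1190 + 9*I*sqrt(3471))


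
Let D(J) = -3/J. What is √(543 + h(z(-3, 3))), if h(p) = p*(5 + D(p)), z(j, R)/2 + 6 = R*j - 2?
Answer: √370 ≈ 19.235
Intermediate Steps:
z(j, R) = -16 + 2*R*j (z(j, R) = -12 + 2*(R*j - 2) = -12 + 2*(-2 + R*j) = -12 + (-4 + 2*R*j) = -16 + 2*R*j)
h(p) = p*(5 - 3/p)
√(543 + h(z(-3, 3))) = √(543 + (-3 + 5*(-16 + 2*3*(-3)))) = √(543 + (-3 + 5*(-16 - 18))) = √(543 + (-3 + 5*(-34))) = √(543 + (-3 - 170)) = √(543 - 173) = √370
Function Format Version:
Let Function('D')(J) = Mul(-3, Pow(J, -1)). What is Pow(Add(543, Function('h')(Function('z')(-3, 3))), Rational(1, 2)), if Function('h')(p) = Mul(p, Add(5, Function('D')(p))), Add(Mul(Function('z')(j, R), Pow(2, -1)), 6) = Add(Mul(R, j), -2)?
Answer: Pow(370, Rational(1, 2)) ≈ 19.235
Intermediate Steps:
Function('z')(j, R) = Add(-16, Mul(2, R, j)) (Function('z')(j, R) = Add(-12, Mul(2, Add(Mul(R, j), -2))) = Add(-12, Mul(2, Add(-2, Mul(R, j)))) = Add(-12, Add(-4, Mul(2, R, j))) = Add(-16, Mul(2, R, j)))
Function('h')(p) = Mul(p, Add(5, Mul(-3, Pow(p, -1))))
Pow(Add(543, Function('h')(Function('z')(-3, 3))), Rational(1, 2)) = Pow(Add(543, Add(-3, Mul(5, Add(-16, Mul(2, 3, -3))))), Rational(1, 2)) = Pow(Add(543, Add(-3, Mul(5, Add(-16, -18)))), Rational(1, 2)) = Pow(Add(543, Add(-3, Mul(5, -34))), Rational(1, 2)) = Pow(Add(543, Add(-3, -170)), Rational(1, 2)) = Pow(Add(543, -173), Rational(1, 2)) = Pow(370, Rational(1, 2))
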